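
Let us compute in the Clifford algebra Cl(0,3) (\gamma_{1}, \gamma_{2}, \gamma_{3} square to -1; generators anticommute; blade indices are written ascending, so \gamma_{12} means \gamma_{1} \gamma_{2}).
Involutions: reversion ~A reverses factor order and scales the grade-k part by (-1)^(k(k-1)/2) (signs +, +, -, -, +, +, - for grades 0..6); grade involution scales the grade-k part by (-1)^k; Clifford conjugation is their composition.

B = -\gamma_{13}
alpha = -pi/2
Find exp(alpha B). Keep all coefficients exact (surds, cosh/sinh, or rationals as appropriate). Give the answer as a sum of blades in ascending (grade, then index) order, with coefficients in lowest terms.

B^2 = (-1)^2*(\gamma_{13})^2 = 1*(-1) = -1 (a basis 2-blade squares to minus the product of its generators' squares).
B^2 = -1 — the series telescopes trigonometrically here: l = 1, alpha*l = - \frac{\pi}{2}, so exp(alpha B) = cos(- \frac{\pi}{2}) + (sin(- \frac{\pi}{2})/1)*B = 0 + (-1)*B.
Answer: \gamma_{13}


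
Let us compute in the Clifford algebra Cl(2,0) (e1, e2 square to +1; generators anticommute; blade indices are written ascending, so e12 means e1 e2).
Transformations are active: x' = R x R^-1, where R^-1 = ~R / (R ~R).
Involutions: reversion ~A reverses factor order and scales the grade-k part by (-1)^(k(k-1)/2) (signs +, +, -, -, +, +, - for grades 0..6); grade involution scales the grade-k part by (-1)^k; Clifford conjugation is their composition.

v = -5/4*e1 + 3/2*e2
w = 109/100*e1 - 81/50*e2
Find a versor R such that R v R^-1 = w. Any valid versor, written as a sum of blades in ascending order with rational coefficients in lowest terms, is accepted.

Sketch: the shared square 61/16 makes R = v + w = -4/25*e1 - 3/25*e2 the natural versor; its sandwich fixes that direction, negates (v - w)/2, and sends v to w.
Answer: -4/25*e1 - 3/25*e2


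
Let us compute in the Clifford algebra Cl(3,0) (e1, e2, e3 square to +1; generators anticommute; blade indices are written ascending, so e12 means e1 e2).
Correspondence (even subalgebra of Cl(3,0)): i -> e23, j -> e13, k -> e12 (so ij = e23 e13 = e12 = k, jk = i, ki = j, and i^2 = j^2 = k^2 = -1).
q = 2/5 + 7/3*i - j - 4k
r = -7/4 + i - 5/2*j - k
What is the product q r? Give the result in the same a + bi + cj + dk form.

In blades: q = 2/5 - 4*e12 - e13 + 7/3*e23, r = -7/4 - e12 - 5/2*e13 + e23.
Distribute q over r term by term (generator squares from the signature, products reordered to ascending indices): (2/5)*r = -7/10 - 2/5*e12 - e13 + 2/5*e23; (-4*e12)*r = -4 + 7*e12 - 4*e13 - 10*e23; (-e13)*r = -5/2 + e12 + 7/4*e13 + e23; (7/3*e23)*r = -7/3 - 35/6*e12 + 7/3*e13 - 49/12*e23.
Sum: -143/15 + 53/30*e12 - 11/12*e13 - 761/60*e23; translating back through the correspondence:
Answer: -143/15 - 761/60*i - 11/12*j + 53/30*k


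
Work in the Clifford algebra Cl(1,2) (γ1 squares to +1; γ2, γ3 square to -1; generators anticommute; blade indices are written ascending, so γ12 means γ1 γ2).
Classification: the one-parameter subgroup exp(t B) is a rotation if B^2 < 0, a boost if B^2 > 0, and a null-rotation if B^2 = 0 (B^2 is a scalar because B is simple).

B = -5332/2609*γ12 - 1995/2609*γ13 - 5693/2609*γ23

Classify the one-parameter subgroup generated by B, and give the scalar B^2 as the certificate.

B^2 term by term: the squares give (-5332/2609)^2*(γ12)^2 + (-1995/2609)^2*(γ13)^2 + (-5693/2609)^2*(γ23)^2 = 28430224/6806881*(+1) + 3980025/6806881*(+1) + 32410249/6806881*(-1) = 0 (each basis 2-blade squares to minus the product of its generators' squares); cross terms between blades sharing an index anticommute and cancel. So B^2 = 0.
Answer: null-rotation, certificate B^2 = 0. Because 0 is invariant under every versor sandwich, the classification follows from its sign alone.


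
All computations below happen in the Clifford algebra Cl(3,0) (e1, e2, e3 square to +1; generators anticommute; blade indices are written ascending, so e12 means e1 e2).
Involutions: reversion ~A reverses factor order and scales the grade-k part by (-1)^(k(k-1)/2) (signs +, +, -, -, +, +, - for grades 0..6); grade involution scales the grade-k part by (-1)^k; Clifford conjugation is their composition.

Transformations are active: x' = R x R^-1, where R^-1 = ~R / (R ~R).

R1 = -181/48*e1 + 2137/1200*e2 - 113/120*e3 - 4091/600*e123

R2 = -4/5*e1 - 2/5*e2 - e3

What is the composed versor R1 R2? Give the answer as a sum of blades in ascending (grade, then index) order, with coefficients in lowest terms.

Distribute over the terms of R2 (each basis-blade product reordered to ascending indices, repeated generators contracted through their squares):
R1 (-4/5*e1) = 181/60 + 2137/1500*e12 - 113/150*e13 + 4091/750*e23
R1 (-2/5*e2) = -2137/3000 + 181/120*e12 - 4091/1500*e13 - 113/300*e23
R1 (-e3) = 113/120 + 4091/600*e12 + 181/48*e13 - 2137/1200*e23
Summing the partial products and collecting blades:
Answer: 1623/500 + 14627/1500*e12 + 1741/6000*e13 + 19783/6000*e23


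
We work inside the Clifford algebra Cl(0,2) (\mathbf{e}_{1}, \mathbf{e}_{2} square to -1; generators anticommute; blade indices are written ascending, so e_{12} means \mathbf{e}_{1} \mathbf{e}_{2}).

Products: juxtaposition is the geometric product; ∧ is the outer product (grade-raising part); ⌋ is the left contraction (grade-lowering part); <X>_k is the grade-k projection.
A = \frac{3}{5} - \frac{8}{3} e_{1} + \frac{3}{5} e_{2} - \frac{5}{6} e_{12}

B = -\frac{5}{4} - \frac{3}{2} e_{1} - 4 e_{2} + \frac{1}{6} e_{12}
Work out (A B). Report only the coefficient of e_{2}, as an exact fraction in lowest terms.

step 1: -\frac{199}{90} - \frac{4}{5} e_{1} - \frac{131}{90} e_{2} + \frac{305}{24} e_{12}
Answer: -\frac{131}{90}


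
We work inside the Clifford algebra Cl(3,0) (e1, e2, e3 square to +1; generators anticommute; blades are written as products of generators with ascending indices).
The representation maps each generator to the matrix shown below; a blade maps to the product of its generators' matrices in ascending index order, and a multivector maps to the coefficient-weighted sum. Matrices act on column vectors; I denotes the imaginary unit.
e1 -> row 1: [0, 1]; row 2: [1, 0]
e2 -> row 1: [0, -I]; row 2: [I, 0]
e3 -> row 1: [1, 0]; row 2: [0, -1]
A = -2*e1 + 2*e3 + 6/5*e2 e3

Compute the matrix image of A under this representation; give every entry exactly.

Bivector images (products of the table entries): rho(e2 e3) = rho(e2)rho(e3) = row 1: [0, I]; row 2: [I, 0].
M = (-2)*rho(e1) + (2)*rho(e3) + (6/5)*rho(e2 e3), summed entrywise:
Answer: row 1: [2, -2 + 6*I/5]; row 2: [-2 + 6*I/5, -2]


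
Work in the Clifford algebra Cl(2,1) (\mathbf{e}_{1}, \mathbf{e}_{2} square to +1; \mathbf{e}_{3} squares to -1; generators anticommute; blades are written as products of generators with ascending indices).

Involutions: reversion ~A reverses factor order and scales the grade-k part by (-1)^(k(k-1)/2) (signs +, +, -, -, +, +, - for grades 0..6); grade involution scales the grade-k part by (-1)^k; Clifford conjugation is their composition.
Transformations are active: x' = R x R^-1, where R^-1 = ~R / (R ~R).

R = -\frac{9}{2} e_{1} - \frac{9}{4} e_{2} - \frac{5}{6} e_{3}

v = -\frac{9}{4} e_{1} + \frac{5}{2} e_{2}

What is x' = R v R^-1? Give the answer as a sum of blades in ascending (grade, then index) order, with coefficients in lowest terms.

~R = -\frac{9}{2} e_{1} - \frac{9}{4} e_{2} - \frac{5}{6} e_{3}, and R ~R = \frac{3545}{144}, so R^-1 = ~R / (\frac{3545}{144}).
R v = \frac{9}{2} - \frac{261}{16} e_{1} e_{2} - \frac{15}{8} e_{1} e_{3} + \frac{25}{12} e_{2} e_{3}
Answer: \frac{8577}{14180} e_{1} - \frac{23557}{7090} e_{2} - \frac{216}{709} e_{3}


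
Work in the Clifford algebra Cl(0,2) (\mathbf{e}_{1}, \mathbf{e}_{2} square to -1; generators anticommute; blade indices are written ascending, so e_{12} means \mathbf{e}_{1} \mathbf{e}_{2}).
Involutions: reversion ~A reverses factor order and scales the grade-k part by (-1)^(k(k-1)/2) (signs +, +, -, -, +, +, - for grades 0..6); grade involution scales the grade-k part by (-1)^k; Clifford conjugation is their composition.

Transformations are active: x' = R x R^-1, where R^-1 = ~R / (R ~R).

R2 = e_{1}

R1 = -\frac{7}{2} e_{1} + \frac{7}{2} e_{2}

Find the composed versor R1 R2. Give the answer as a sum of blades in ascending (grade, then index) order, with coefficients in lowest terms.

Distribute over the terms of R2 (each basis-blade product reordered to ascending indices, repeated generators contracted through their squares):
R1 (e_{1}) = \frac{7}{2} - \frac{7}{2} e_{12}
Answer: \frac{7}{2} - \frac{7}{2} e_{12}


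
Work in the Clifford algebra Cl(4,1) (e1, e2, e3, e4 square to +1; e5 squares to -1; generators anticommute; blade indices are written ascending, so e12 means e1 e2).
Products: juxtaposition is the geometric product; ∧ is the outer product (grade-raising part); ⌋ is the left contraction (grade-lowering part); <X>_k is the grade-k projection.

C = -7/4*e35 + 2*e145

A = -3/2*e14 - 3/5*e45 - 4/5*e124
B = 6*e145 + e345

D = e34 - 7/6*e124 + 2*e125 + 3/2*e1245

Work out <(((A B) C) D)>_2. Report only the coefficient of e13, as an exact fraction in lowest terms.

step 1: -18/5*e1 - 3/5*e3 + 9*e5 - 24/5*e25 + 3/2*e135 + 4/5*e1235
step 2: -21/8*e1 - 63/4*e3 + 21/20*e5 - 7/5*e12 - 18*e14 + 42/5*e23 + 3*e34 - 36/5*e45 - 48/5*e124 + 63/10*e135 - 8/5*e234 + 6/5*e1345
step 3: -71/5 + 113/5*e2 - 1043/60*e4 + 86/5*e5 - 129/10*e12 + 242/15*e13 - 6/5*e15 - 54/5*e23 + 917/80*e24 - 129/4*e25 + 36/5*e35 + 213/10*e45 + 61/10*e123 + 639/40*e124 - 42/5*e125 + 287/40*e134 - 72/5*e135 + 63/10*e145 + 141/20*e234 + 7/5*e235 - 639/16*e245 + 21/20*e345 + 679/40*e1234 - 27*e1235 + 49/40*e1245 - 47/5*e1345 + 147/20*e2345 - 141/8*e12345
step 4: -129/10*e12 + 242/15*e13 - 6/5*e15 - 54/5*e23 + 917/80*e24 - 129/4*e25 + 36/5*e35 + 213/10*e45
Answer: 242/15


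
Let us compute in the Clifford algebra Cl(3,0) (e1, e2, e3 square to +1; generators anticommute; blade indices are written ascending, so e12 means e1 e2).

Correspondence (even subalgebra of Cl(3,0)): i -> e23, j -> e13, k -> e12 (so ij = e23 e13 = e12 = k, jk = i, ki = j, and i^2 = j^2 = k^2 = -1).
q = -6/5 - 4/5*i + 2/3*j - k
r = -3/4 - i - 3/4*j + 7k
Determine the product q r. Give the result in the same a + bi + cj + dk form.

In blades: q = -6/5 - e12 + 2/3*e13 - 4/5*e23, r = -3/4 + 7*e12 - 3/4*e13 - e23.
Distribute q over r term by term (generator squares from the signature, products reordered to ascending indices): (-6/5)*r = 9/10 - 42/5*e12 + 9/10*e13 + 6/5*e23; (-e12)*r = 7 + 3/4*e12 + e13 - 3/4*e23; (2/3*e13)*r = 1/2 + 2/3*e12 - 1/2*e13 + 14/3*e23; (-4/5*e23)*r = -4/5 + 3/5*e12 + 28/5*e13 + 3/5*e23.
Sum: 38/5 - 383/60*e12 + 7*e13 + 343/60*e23; translating back through the correspondence:
Answer: 38/5 + 343/60*i + 7j - 383/60*k


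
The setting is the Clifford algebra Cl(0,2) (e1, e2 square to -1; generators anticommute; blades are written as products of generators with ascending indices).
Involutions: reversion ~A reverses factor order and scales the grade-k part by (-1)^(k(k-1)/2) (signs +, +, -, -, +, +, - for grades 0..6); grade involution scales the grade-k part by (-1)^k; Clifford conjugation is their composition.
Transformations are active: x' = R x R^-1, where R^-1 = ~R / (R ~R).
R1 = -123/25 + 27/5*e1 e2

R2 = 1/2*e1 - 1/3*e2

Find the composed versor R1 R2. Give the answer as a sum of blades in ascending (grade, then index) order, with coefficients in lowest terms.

Distribute over the terms of R1 (each basis-blade product reordered to ascending indices, repeated generators contracted through their squares):
(-123/25) R2 = -123/50*e1 + 41/25*e2
(27/5*e1 e2) R2 = 9/5*e1 + 27/10*e2
Summing the partial products and collecting blades:
Answer: -33/50*e1 + 217/50*e2


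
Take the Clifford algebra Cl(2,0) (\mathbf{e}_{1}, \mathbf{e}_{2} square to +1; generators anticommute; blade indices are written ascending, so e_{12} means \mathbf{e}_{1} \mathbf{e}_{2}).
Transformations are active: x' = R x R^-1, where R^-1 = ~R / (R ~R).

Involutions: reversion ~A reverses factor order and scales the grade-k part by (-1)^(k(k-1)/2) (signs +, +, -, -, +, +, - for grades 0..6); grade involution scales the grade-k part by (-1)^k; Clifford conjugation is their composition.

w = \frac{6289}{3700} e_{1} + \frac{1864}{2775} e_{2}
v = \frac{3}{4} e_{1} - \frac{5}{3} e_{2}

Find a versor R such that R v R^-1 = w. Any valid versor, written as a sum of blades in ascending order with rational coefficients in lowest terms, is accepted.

Sketch: the shared square \frac{481}{144} makes R = v + w = \frac{2266}{925} e_{1} - \frac{2761}{2775} e_{2} the natural versor; its sandwich fixes that direction, negates (v - w)/2, and sends v to w.
Answer: \frac{2266}{925} e_{1} - \frac{2761}{2775} e_{2}


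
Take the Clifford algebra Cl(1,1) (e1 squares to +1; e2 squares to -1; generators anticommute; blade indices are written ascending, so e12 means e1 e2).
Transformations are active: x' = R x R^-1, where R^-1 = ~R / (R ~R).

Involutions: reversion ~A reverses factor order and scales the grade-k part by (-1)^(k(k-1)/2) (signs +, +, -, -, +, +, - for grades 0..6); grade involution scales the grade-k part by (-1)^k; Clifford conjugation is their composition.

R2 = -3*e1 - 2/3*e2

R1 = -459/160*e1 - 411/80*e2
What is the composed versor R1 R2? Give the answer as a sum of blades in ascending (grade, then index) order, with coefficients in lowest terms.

Distribute over the terms of R1 (each basis-blade product reordered to ascending indices, repeated generators contracted through their squares):
(-459/160*e1) R2 = 1377/160 + 153/80*e12
(-411/80*e2) R2 = -137/40 - 1233/80*e12
Summing the partial products and collecting blades:
Answer: 829/160 - 27/2*e12


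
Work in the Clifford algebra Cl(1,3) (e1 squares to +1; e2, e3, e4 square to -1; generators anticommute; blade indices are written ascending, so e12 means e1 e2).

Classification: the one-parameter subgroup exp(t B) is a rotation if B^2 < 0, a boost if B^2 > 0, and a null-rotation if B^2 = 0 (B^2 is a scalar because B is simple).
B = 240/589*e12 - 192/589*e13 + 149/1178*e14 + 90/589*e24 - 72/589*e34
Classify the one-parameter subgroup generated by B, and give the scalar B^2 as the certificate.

B^2 term by term: the squares give (240/589)^2*(e12)^2 + (-192/589)^2*(e13)^2 + (149/1178)^2*(e14)^2 + (90/589)^2*(e24)^2 + (-72/589)^2*(e34)^2 = 57600/346921*(+1) + 36864/346921*(+1) + 22201/1387684*(+1) + 8100/346921*(-1) + 5184/346921*(-1) = 1/4 (each basis 2-blade squares to minus the product of its generators' squares); cross terms between blades sharing an index anticommute and cancel; the commuting (index-disjoint) pairs give grade-4 terms 2*c*c'*(blade product), which cancel blade by blade — e1234: -34560/346921 + 34560/346921 = 0 — confirming B is simple. So B^2 = 1/4.
Answer: boost, certificate B^2 = 1/4. No conjugation can change B^2 = 1/4; the sign gives the class.


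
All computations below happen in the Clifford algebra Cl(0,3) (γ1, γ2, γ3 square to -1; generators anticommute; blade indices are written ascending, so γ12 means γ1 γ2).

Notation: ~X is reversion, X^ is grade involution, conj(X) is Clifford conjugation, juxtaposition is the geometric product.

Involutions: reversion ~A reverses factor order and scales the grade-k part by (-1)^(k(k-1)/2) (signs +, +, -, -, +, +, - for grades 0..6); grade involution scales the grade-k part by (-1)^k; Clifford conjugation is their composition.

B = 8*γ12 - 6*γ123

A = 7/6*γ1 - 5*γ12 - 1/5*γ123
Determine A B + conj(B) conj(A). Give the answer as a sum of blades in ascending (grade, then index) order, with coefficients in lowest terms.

first term: 206/5 - 28/3*γ2 - 142/5*γ3 + 7*γ23
second term: 206/5 + 28/3*γ2 + 142/5*γ3 - 7*γ23
Answer: 412/5


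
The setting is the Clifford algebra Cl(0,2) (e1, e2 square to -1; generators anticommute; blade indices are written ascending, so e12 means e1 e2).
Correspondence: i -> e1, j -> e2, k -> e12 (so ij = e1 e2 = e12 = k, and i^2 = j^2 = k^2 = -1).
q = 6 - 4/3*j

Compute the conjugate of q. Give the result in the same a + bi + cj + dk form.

In blades: q = 6 - 4/3*e2.
Conjugation here is Clifford conjugation: the scalar is fixed and the grade-1 and grade-2 blades all flip sign, giving 6 + 4/3*e2; translating back:
Answer: 6 + 4/3*j


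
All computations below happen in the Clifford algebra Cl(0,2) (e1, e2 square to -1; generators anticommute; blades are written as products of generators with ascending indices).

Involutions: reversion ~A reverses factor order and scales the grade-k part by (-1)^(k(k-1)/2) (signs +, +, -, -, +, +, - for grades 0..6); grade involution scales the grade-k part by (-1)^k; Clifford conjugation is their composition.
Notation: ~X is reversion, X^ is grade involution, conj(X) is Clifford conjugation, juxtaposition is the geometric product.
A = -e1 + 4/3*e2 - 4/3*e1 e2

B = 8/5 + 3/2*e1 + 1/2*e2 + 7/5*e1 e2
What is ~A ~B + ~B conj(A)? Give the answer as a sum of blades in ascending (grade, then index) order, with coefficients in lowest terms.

first term: 27/10 - 62/15*e1 + 41/15*e2 - 11/30*e1 e2
second term: 31/30 + 2/5*e1 - 83/15*e2 - 11/30*e1 e2
Answer: 56/15 - 56/15*e1 - 14/5*e2 - 11/15*e1 e2


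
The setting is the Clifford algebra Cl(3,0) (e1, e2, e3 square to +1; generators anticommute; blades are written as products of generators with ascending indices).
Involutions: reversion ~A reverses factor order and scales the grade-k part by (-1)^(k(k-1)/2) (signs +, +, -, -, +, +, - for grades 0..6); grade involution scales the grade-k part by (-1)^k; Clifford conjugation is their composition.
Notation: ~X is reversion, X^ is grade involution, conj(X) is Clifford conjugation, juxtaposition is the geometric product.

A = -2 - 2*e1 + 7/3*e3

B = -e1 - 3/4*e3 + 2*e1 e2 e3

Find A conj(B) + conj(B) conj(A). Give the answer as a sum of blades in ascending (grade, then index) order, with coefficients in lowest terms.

first term: -1/4 - 2*e1 - 3/2*e3 + 14/3*e1 e2 - 23/6*e1 e3 - 4*e2 e3 - 4*e1 e2 e3
second term: 1/4 - 2*e1 - 3/2*e3 - 14/3*e1 e2 - 23/6*e1 e3 + 4*e2 e3 - 4*e1 e2 e3
Answer: -4*e1 - 3*e3 - 23/3*e1 e3 - 8*e1 e2 e3


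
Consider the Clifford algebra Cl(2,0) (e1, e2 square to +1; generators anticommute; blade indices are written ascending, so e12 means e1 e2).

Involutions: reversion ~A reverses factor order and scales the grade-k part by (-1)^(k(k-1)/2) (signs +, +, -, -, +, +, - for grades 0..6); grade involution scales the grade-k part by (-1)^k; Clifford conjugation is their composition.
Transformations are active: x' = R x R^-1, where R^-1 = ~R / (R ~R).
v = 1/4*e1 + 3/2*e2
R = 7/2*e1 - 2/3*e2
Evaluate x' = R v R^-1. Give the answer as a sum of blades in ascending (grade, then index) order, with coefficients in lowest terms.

~R = 7/2*e1 - 2/3*e2, and R ~R = 457/36, so R^-1 = ~R / (457/36).
R v = -1/8 + 65/12*e12
Answer: -583/1828*e1 - 1359/914*e2


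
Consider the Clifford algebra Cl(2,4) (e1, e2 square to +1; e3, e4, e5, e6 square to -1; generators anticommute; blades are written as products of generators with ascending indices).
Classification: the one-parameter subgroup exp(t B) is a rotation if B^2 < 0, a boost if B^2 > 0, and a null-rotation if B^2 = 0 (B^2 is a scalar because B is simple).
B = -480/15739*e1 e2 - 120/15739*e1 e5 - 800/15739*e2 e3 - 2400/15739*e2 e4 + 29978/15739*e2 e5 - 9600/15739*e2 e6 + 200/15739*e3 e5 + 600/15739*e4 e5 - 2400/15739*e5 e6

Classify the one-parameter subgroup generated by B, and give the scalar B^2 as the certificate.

B^2 term by term: the squares give (-480/15739)^2*(e1 e2)^2 + (-120/15739)^2*(e1 e5)^2 + (-800/15739)^2*(e2 e3)^2 + (-2400/15739)^2*(e2 e4)^2 + (29978/15739)^2*(e2 e5)^2 + (-9600/15739)^2*(e2 e6)^2 + (200/15739)^2*(e3 e5)^2 + (600/15739)^2*(e4 e5)^2 + (-2400/15739)^2*(e5 e6)^2 = 230400/247716121*(-1) + 14400/247716121*(+1) + 640000/247716121*(+1) + 5760000/247716121*(+1) + 898680484/247716121*(+1) + 92160000/247716121*(+1) + 40000/247716121*(-1) + 360000/247716121*(-1) + 5760000/247716121*(-1) = 4 (each basis 2-blade squares to minus the product of its generators' squares); cross terms between blades sharing an index anticommute and cancel; the commuting (index-disjoint) pairs give grade-4 terms 2*c*c'*(blade product), which cancel blade by blade — e1 e2 e3 e5: -192000/247716121 + 192000/247716121 = 0; e1 e2 e4 e5: -576000/247716121 + 576000/247716121 = 0; e1 e2 e5 e6: 2304000/247716121 - 2304000/247716121 = 0; e2 e3 e4 e5: -960000/247716121 + 960000/247716121 = 0; e2 e3 e5 e6: 3840000/247716121 - 3840000/247716121 = 0; e2 e4 e5 e6: 11520000/247716121 - 11520000/247716121 = 0 — confirming B is simple. So B^2 = 4.
Answer: boost, certificate B^2 = 4. No conjugation can change B^2 = 4; the sign gives the class.


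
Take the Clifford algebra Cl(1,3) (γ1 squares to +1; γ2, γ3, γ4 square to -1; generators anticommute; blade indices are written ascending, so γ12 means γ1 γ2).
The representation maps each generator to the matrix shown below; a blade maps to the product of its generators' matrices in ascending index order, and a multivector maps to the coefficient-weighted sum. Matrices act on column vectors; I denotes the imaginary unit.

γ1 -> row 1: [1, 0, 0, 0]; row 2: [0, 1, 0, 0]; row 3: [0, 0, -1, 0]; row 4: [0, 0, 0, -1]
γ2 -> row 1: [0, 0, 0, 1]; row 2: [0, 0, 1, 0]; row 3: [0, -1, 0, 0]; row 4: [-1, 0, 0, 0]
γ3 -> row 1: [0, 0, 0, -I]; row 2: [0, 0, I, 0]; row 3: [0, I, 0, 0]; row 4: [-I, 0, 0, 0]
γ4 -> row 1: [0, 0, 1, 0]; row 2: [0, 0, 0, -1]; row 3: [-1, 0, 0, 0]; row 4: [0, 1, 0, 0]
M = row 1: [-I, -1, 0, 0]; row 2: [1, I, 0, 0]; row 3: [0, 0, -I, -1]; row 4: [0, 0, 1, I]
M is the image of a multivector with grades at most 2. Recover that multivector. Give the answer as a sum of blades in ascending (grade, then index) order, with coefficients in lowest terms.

Method: the blade images are trace-orthogonal — tr(rho(e_A) rho(e_B)^-1) = 4 if A = B and 0 otherwise — and rho(e_A)^-1 = (e_A)^2 * rho(e_A) with (e_A)^2 = +1 or -1, so the coefficient of e_A in the preimage is (e_A)^2 * tr(M rho(e_A))/4.
Nonzero projections over blades of grade <= 2: γ23: (γ23)^2 = -1, tr(M rho(γ23)) = -4, coefficient 1; γ24: (γ24)^2 = -1, tr(M rho(γ24)) = 4, coefficient -1. Every other blade of grade <= 2 projects to 0.
Answer: γ23 - γ24


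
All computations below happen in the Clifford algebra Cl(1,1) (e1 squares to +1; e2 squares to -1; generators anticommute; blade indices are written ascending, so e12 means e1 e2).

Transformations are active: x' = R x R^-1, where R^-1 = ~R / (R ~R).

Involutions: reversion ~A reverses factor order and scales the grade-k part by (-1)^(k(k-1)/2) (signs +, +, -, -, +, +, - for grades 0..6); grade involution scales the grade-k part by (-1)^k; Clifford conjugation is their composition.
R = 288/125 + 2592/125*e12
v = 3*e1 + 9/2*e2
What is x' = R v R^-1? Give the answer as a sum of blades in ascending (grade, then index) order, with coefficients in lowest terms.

~R = 288/125 - 2592/125*e12, and R ~R = -1327104/3125, so R^-1 = ~R / (-1327104/3125).
R v = -432/5*e1 - 1296/25*e2
Answer: -33/16*e1 - 63/16*e2


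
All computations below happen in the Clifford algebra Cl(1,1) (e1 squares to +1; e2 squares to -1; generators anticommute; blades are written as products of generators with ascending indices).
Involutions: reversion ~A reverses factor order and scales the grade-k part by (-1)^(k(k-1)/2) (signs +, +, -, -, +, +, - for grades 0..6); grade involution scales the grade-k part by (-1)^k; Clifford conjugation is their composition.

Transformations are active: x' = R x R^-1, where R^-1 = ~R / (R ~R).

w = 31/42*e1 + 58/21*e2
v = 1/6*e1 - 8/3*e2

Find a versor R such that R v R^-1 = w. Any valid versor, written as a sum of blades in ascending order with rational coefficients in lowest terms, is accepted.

Since q(v) = q(w) = -85/12, the sum R = v + w = 19/21*e1 + 2/21*e2 does the job whenever invertible.
Answer: 19/21*e1 + 2/21*e2


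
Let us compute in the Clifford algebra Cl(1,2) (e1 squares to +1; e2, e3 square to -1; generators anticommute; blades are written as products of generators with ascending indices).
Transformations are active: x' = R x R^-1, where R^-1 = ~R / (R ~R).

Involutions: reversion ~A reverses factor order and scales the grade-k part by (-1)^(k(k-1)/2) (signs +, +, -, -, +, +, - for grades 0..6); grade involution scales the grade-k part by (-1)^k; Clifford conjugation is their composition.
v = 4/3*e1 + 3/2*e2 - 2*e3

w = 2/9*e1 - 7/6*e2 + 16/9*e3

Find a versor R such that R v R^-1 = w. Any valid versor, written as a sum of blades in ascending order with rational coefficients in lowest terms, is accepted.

Why this works: both vectors square to -161/36, so q(v) = q(w) and R = v + w = 14/9*e1 + 1/3*e2 - 2/9*e3 carries v to w — its own direction survives, the complement (v - w)/2 flips.
Answer: 14/9*e1 + 1/3*e2 - 2/9*e3


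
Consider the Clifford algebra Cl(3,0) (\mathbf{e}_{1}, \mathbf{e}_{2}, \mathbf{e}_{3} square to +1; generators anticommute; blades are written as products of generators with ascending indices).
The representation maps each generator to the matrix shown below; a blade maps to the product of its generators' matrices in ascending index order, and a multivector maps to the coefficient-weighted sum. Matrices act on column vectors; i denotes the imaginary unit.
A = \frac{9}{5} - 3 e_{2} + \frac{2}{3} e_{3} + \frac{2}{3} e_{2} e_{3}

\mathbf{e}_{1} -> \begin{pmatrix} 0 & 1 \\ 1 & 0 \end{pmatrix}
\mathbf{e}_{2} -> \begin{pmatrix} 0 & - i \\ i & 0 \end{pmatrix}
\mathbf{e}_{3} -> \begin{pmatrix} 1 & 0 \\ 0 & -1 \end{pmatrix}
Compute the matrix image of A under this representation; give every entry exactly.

Bivector images (products of the table entries): rho(e_{2} e_{3}) = rho(\mathbf{e}_{2})rho(\mathbf{e}_{3}) = \begin{pmatrix} 0 & i \\ i & 0 \end{pmatrix}.
M = (\frac{9}{5})*1 + (-3)*rho(e_{2}) + (\frac{2}{3})*rho(e_{3}) + (\frac{2}{3})*rho(e_{2} e_{3}), summed entrywise (1 is the identity matrix):
Answer: \begin{pmatrix} \frac{37}{15} & \frac{11 i}{3} \\ - \frac{7 i}{3} & \frac{17}{15} \end{pmatrix}


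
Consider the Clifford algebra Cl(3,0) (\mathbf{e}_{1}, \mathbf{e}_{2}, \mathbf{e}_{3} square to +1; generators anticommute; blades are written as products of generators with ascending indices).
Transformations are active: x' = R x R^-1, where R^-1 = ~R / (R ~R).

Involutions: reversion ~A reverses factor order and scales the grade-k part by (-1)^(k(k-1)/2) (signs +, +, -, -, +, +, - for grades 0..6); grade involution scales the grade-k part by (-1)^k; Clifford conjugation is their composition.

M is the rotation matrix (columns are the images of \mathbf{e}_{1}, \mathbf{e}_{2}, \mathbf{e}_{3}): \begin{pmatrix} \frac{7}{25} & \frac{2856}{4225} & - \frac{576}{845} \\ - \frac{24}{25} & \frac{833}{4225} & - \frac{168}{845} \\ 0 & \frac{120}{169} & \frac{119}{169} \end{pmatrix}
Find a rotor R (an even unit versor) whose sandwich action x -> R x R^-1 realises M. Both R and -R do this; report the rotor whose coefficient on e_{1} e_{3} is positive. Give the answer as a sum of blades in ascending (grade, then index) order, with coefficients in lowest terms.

Method: write R = a + b12*e_{1} e_{2} + b13*e_{1} e_{3} + b23*e_{2} e_{3} with a^2 + b12^2 + b13^2 + b23^2 = 1 (so R^-1 = ~R). Expanding the columns R e_j ~R gives tr M = 4a^2 - 1 and, from the antisymmetric part, M21 - M12 = -4a*b12, M13 - M31 = 4a*b13, M32 - M23 = -4a*b23.
Here tr M = \frac{4991}{4225}, so a^2 = (1 + tr M)/4 = \frac{2304}{4225} and a = ±\frac{48}{65}. Taking a = \frac{48}{65}: M21 - M12 = -\frac{6912}{4225}, M13 - M31 = -\frac{576}{845}, M32 - M23 = \frac{768}{845}, giving b12 = \frac{36}{65}, b13 = -\frac{3}{13}, b23 = -\frac{4}{13}, i.e. R = \frac{48}{65} + \frac{36}{65} e_{1} e_{2} - \frac{3}{13} e_{1} e_{3} - \frac{4}{13} e_{2} e_{3}.
Its e_{1} e_{3} coefficient is negative, so report the other preimage -R.
Answer: -\frac{48}{65} - \frac{36}{65} e_{1} e_{2} + \frac{3}{13} e_{1} e_{3} + \frac{4}{13} e_{2} e_{3}. Sheet selection: the two-to-one cover makes ±R indistinguishable at the matrix level (trace \frac{4991}{4225}), so uniqueness comes from the required sign on e_{1} e_{3}.


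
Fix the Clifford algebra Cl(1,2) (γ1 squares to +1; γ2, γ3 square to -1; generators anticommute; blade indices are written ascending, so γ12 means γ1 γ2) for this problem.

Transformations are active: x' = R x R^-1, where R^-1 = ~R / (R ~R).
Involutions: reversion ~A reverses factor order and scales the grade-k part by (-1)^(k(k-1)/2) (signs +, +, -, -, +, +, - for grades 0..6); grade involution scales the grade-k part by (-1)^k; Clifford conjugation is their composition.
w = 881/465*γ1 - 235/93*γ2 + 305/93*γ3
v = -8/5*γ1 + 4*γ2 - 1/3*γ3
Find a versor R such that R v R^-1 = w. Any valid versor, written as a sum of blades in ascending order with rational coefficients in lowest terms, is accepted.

Take R = v + w = 137/465*γ1 + 137/93*γ2 + 274/93*γ3. Because q(v) = q(w) = -3049/225, conjugation by R sends v exactly to w.
Answer: 137/465*γ1 + 137/93*γ2 + 274/93*γ3


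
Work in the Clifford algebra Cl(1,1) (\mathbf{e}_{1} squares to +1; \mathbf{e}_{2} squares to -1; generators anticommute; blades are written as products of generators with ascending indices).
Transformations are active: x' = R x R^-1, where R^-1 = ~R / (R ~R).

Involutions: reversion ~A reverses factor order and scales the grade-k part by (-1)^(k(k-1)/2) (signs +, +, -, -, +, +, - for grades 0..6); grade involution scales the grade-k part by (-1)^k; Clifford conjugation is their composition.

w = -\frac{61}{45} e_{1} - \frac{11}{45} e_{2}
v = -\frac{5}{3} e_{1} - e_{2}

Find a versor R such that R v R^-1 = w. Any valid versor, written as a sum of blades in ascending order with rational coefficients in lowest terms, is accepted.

Sketch: the shared square \frac{16}{9} makes R = v + w = -\frac{136}{45} e_{1} - \frac{56}{45} e_{2} the natural versor; its sandwich fixes that direction, negates (v - w)/2, and sends v to w.
Answer: -\frac{136}{45} e_{1} - \frac{56}{45} e_{2}


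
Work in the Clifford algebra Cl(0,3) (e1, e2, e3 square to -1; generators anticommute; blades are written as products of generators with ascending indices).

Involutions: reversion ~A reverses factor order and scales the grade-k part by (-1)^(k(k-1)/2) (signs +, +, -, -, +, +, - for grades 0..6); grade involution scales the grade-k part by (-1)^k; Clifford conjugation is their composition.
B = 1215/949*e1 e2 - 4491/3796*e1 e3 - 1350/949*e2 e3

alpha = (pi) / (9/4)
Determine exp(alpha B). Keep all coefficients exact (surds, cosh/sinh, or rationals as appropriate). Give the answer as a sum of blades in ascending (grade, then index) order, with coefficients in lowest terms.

B^2 term by term: the squares give (1215/949)^2*(e1 e2)^2 + (-4491/3796)^2*(e1 e3)^2 + (-1350/949)^2*(e2 e3)^2 = 1476225/900601*(-1) + 20169081/14409616*(-1) + 1822500/900601*(-1) = -81/16 (each basis 2-blade squares to minus the product of its generators' squares); cross terms between blades sharing an index anticommute and cancel. So B^2 = -81/16.
B^2 = -81/16 — B^2 < 0, so the exponential closes trigonometrically: l = 9/4, alpha*l = pi, so exp(alpha B) = cos(pi) + (sin(pi)/(9/4))*B = -1 + (0)*B.
Answer: -1


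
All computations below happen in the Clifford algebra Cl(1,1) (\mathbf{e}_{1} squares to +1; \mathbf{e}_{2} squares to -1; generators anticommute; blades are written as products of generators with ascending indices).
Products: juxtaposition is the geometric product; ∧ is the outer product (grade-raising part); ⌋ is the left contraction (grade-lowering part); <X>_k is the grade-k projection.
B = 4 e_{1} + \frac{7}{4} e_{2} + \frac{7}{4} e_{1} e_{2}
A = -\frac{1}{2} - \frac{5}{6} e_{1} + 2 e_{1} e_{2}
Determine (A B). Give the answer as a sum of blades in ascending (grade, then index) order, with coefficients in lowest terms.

step 1: \frac{1}{6} - \frac{11}{2} e_{1} - \frac{31}{3} e_{2} - \frac{7}{3} e_{1} e_{2}
Answer: \frac{1}{6} - \frac{11}{2} e_{1} - \frac{31}{3} e_{2} - \frac{7}{3} e_{1} e_{2}


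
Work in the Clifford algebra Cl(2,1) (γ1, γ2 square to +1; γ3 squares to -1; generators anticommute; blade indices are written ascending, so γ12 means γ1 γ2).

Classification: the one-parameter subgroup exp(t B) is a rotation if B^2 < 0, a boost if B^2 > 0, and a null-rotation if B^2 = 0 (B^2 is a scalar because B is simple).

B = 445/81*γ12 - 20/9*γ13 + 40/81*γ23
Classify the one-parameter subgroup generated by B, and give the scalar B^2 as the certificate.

B^2 term by term: the squares give (445/81)^2*(γ12)^2 + (-20/9)^2*(γ13)^2 + (40/81)^2*(γ23)^2 = 198025/6561*(-1) + 400/81*(+1) + 1600/6561*(+1) = -25 (each basis 2-blade squares to minus the product of its generators' squares); cross terms between blades sharing an index anticommute and cancel. So B^2 = -25.
Answer: rotation, certificate B^2 = -25. Certificate logic: -25 is a conjugation-invariant scalar, so its sign fixes rotation versus boost versus null-rotation outright.


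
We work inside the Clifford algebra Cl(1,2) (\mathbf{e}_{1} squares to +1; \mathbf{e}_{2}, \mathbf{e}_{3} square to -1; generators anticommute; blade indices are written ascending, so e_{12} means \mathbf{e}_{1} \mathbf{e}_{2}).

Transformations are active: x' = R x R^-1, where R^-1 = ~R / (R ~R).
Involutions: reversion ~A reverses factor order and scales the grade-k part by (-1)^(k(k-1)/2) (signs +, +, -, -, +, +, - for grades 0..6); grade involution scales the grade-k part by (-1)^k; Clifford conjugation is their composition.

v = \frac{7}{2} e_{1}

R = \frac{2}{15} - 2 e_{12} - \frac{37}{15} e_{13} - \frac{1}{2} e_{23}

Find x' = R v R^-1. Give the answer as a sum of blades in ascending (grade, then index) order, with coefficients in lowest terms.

~R = \frac{2}{15} + 2 e_{12} + \frac{37}{15} e_{13} + \frac{1}{2} e_{23}, and R ~R = -\frac{589}{60}, so R^-1 = ~R / (-\frac{589}{60}).
R v = \frac{7}{15} e_{1} + 7 e_{2} + \frac{259}{30} e_{3} - \frac{7}{4} e_{123}
Answer: -\frac{65219}{17670} e_{1} - \frac{630}{589} e_{2} + \frac{4228}{8835} e_{3}


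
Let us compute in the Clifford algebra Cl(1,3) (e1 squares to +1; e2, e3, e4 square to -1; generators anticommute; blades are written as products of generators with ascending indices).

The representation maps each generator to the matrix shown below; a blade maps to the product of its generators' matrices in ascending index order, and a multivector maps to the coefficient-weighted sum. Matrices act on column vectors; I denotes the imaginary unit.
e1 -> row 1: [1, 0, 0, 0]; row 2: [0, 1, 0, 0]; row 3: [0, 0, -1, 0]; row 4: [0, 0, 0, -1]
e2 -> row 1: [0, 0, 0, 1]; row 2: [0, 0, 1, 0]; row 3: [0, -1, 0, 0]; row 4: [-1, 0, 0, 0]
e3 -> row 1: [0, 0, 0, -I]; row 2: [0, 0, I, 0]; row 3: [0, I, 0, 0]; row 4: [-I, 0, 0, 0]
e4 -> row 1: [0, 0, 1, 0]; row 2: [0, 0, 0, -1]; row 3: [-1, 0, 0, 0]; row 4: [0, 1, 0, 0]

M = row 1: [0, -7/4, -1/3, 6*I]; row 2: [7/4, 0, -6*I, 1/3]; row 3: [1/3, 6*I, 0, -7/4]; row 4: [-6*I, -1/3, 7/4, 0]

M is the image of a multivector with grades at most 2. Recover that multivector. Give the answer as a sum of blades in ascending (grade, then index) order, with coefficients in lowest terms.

Method: the blade images are trace-orthogonal — tr(rho(e_A) rho(e_B)^-1) = 4 if A = B and 0 otherwise — and rho(e_A)^-1 = (e_A)^2 * rho(e_A) with (e_A)^2 = +1 or -1, so the coefficient of e_A in the preimage is (e_A)^2 * tr(M rho(e_A))/4.
Nonzero projections over blades of grade <= 2: e4: (e4)^2 = -1, tr(M rho(e4)) = 4/3, coefficient -1/3; e1 e3: (e1 e3)^2 = +1, tr(M rho(e1 e3)) = -24, coefficient -6; e2 e4: (e2 e4)^2 = -1, tr(M rho(e2 e4)) = 7, coefficient -7/4. Every other blade of grade <= 2 projects to 0.
Answer: -1/3*e4 - 6*e1 e3 - 7/4*e2 e4


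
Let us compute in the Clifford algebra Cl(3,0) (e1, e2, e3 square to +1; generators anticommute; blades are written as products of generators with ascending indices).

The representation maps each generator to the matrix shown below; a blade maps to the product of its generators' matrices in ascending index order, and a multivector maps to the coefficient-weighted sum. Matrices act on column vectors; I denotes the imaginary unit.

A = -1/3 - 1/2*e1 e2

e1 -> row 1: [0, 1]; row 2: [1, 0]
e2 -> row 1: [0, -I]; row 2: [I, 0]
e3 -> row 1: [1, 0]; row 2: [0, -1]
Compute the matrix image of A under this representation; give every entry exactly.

Bivector images (products of the table entries): rho(e1 e2) = rho(e1)rho(e2) = row 1: [I, 0]; row 2: [0, -I].
M = (-1/3)*1 + (-1/2)*rho(e1 e2), summed entrywise (1 is the identity matrix):
Answer: row 1: [-1/3 - I/2, 0]; row 2: [0, -1/3 + I/2]


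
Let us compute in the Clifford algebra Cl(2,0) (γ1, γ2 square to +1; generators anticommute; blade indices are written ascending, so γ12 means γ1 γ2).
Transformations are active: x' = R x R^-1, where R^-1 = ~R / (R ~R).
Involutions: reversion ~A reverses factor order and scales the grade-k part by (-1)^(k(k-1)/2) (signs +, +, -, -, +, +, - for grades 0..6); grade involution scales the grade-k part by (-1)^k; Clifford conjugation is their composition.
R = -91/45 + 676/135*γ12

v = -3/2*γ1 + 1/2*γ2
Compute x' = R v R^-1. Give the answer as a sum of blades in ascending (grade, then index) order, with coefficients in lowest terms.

~R = -91/45 - 676/135*γ12, and R ~R = 106301/3645, so R^-1 = ~R / (106301/3645).
R v = 299/54*γ1 + 13/2*γ2
Answer: 921/1258*γ1 - 1763/1258*γ2


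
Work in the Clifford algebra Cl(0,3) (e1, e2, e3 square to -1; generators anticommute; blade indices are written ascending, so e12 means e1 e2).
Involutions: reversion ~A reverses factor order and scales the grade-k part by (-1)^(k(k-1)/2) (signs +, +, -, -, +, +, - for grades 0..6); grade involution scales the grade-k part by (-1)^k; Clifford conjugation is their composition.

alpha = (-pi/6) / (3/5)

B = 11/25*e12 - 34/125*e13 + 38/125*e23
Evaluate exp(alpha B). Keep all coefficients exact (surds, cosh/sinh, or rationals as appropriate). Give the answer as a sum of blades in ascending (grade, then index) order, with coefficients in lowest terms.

B^2 term by term: the squares give (11/25)^2*(e12)^2 + (-34/125)^2*(e13)^2 + (38/125)^2*(e23)^2 = 121/625*(-1) + 1156/15625*(-1) + 1444/15625*(-1) = -9/25 (each basis 2-blade squares to minus the product of its generators' squares); cross terms between blades sharing an index anticommute and cancel. So B^2 = -9/25.
B^2 = -9/25 — since the square is negative, the closed form is circular: l = 3/5, alpha*l = -pi/6, so exp(alpha B) = cos(-pi/6) + (sin(-pi/6)/(3/5))*B = sqrt(3)/2 + (-5/6)*B.
Answer: sqrt(3)/2 - 11/30*e12 + 17/75*e13 - 19/75*e23


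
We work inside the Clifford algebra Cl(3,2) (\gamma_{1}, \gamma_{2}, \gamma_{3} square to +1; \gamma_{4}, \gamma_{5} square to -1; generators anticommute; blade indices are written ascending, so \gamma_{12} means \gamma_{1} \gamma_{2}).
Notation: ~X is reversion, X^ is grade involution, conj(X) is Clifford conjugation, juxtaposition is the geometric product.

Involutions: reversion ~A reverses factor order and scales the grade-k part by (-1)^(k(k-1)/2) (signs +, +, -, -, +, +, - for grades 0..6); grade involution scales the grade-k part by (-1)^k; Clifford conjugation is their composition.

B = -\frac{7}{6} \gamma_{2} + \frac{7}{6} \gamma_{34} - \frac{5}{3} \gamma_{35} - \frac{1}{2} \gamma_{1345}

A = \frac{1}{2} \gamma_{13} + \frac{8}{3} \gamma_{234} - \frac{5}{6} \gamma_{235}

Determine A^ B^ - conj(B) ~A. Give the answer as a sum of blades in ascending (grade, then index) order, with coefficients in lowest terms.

first term: -\frac{9}{2} \gamma_{2} + \frac{7}{12} \gamma_{14} - \frac{5}{6} \gamma_{15} - \frac{28}{9} \gamma_{34} + \frac{35}{36} \gamma_{35} + \frac{1}{4} \gamma_{45} - \frac{7}{12} \gamma_{123} - \frac{5}{12} \gamma_{124} - \frac{4}{3} \gamma_{125} - \frac{125}{36} \gamma_{245}
second term: \frac{9}{2} \gamma_{2} - \frac{7}{12} \gamma_{14} + \frac{5}{6} \gamma_{15} - \frac{28}{9} \gamma_{34} + \frac{35}{36} \gamma_{35} - \frac{1}{4} \gamma_{45} + \frac{7}{12} \gamma_{123} - \frac{5}{12} \gamma_{124} - \frac{4}{3} \gamma_{125} - \frac{125}{36} \gamma_{245}
Answer: -9 \gamma_{2} + \frac{7}{6} \gamma_{14} - \frac{5}{3} \gamma_{15} + \frac{1}{2} \gamma_{45} - \frac{7}{6} \gamma_{123}


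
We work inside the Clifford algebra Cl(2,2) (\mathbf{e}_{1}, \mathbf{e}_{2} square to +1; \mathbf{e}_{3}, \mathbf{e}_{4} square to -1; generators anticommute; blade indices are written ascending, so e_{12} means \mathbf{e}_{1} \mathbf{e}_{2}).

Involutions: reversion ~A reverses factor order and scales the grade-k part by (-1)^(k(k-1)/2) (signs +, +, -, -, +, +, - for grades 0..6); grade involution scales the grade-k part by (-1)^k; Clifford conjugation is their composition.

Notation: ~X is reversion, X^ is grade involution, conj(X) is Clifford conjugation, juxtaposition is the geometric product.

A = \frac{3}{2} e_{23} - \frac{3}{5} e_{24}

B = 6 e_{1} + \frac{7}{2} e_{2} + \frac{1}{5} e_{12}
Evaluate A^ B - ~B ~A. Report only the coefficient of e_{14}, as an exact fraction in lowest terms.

first term: -\frac{21}{4} e_{3} + \frac{21}{10} e_{4} - \frac{3}{10} e_{13} + \frac{3}{25} e_{14} + 9 e_{123} - \frac{18}{5} e_{124}
second term: -\frac{21}{4} e_{3} + \frac{21}{10} e_{4} + \frac{3}{10} e_{13} - \frac{3}{25} e_{14} - 9 e_{123} + \frac{18}{5} e_{124}
Answer: \frac{6}{25}
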